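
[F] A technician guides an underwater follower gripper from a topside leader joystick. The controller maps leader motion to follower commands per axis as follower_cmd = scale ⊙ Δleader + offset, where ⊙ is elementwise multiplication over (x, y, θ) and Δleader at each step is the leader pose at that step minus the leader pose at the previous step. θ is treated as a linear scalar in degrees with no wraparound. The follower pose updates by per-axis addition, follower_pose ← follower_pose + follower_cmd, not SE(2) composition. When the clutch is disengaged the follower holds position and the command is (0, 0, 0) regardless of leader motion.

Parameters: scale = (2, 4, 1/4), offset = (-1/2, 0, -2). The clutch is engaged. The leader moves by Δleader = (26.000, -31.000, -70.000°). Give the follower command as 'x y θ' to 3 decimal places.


axis x: 2·26.000 + -1/2 = 51.500
axis y: 4·-31.000 + 0 = -124.000
axis θ: 1/4·-70.000 + -2 = -19.500

51.500 -124.000 -19.500


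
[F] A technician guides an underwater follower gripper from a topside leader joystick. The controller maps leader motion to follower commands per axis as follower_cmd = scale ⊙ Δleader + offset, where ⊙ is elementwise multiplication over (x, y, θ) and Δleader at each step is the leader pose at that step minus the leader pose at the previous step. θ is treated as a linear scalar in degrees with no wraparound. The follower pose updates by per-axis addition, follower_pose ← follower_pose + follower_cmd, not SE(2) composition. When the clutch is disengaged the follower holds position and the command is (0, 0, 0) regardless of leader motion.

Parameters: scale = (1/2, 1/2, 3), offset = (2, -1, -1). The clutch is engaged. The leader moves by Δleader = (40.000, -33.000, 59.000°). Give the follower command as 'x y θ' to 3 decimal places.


axis x: 1/2·40.000 + 2 = 22.000
axis y: 1/2·-33.000 + -1 = -17.500
axis θ: 3·59.000 + -1 = 176.000

22.000 -17.500 176.000


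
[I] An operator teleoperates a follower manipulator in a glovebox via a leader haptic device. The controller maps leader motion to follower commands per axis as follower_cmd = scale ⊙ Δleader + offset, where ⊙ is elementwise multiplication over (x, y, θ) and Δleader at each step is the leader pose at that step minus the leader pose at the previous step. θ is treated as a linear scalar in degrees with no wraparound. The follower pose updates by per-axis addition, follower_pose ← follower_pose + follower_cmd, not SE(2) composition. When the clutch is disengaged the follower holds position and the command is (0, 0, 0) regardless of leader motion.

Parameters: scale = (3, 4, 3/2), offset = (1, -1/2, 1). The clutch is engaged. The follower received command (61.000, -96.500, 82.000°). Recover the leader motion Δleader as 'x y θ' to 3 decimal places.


axis x: (61.000 − 1) / (3) = 20.000
axis y: (-96.500 − -1/2) / (4) = -24.000
axis θ: (82.000 − 1) / (3/2) = 54.000

20.000 -24.000 54.000


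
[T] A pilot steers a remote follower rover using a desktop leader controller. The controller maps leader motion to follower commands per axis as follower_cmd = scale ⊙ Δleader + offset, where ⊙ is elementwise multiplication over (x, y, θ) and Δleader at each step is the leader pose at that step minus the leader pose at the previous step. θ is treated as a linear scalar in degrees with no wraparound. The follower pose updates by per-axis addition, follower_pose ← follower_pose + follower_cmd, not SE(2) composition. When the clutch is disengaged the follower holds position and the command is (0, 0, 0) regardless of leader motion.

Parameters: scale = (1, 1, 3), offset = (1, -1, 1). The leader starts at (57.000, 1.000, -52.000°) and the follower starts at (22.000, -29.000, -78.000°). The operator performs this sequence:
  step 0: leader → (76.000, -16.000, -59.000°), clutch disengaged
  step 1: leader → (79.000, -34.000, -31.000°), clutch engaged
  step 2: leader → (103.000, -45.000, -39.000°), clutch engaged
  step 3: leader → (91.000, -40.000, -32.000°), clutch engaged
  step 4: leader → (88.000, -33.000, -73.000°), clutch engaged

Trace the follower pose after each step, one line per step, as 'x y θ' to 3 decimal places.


step 0: Δleader=(19.000, -17.000, -7.000°), disengaged; cmd=(0,0,0) → follower holds at (22.000, -29.000, -78.000°)
step 1: Δleader=(3.000, -18.000, 28.000°), engaged; cmd=(4.000, -19.000, 85.000°) → follower=(26.000, -48.000, 7.000°)
step 2: Δleader=(24.000, -11.000, -8.000°), engaged; cmd=(25.000, -12.000, -23.000°) → follower=(51.000, -60.000, -16.000°)
step 3: Δleader=(-12.000, 5.000, 7.000°), engaged; cmd=(-11.000, 4.000, 22.000°) → follower=(40.000, -56.000, 6.000°)
step 4: Δleader=(-3.000, 7.000, -41.000°), engaged; cmd=(-2.000, 6.000, -122.000°) → follower=(38.000, -50.000, -116.000°)

22.000 -29.000 -78.000
26.000 -48.000 7.000
51.000 -60.000 -16.000
40.000 -56.000 6.000
38.000 -50.000 -116.000


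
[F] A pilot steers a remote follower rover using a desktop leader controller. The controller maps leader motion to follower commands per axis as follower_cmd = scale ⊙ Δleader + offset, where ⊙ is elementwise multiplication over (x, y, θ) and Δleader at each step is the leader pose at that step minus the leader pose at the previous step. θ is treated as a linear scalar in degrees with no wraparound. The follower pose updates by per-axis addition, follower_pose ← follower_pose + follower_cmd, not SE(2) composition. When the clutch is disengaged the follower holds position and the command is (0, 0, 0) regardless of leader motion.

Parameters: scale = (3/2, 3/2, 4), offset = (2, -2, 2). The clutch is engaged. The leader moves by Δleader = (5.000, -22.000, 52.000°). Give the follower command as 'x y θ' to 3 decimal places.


9.500 -35.000 210.000

axis x: 3/2·5.000 + 2 = 9.500
axis y: 3/2·-22.000 + -2 = -35.000
axis θ: 4·52.000 + 2 = 210.000


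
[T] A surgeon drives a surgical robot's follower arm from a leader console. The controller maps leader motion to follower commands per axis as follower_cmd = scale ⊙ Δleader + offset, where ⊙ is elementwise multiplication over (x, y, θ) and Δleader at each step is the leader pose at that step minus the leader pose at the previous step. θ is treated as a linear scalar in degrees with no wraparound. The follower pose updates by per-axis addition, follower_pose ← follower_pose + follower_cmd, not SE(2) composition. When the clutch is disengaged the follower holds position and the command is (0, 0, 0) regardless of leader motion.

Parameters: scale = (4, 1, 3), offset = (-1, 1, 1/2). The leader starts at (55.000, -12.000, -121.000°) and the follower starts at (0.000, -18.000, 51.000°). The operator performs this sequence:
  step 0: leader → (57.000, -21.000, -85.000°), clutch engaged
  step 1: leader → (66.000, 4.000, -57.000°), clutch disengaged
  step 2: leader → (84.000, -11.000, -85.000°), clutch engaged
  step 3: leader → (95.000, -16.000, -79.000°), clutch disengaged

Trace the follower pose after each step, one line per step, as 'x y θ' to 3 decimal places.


7.000 -26.000 159.500
7.000 -26.000 159.500
78.000 -40.000 76.000
78.000 -40.000 76.000

step 0: Δleader=(2.000, -9.000, 36.000°), engaged; cmd=(7.000, -8.000, 108.500°) → follower=(7.000, -26.000, 159.500°)
step 1: Δleader=(9.000, 25.000, 28.000°), disengaged; cmd=(0,0,0) → follower holds at (7.000, -26.000, 159.500°)
step 2: Δleader=(18.000, -15.000, -28.000°), engaged; cmd=(71.000, -14.000, -83.500°) → follower=(78.000, -40.000, 76.000°)
step 3: Δleader=(11.000, -5.000, 6.000°), disengaged; cmd=(0,0,0) → follower holds at (78.000, -40.000, 76.000°)


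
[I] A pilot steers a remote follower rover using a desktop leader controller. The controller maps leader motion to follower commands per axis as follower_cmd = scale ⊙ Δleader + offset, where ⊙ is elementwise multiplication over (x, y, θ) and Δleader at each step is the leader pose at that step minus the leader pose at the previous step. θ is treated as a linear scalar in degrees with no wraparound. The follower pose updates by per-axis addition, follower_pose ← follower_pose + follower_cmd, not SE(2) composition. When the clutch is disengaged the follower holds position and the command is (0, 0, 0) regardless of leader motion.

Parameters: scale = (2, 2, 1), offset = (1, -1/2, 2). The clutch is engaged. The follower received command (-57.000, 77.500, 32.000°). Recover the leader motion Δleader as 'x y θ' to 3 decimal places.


-29.000 39.000 30.000

axis x: (-57.000 − 1) / (2) = -29.000
axis y: (77.500 − -1/2) / (2) = 39.000
axis θ: (32.000 − 2) / (1) = 30.000


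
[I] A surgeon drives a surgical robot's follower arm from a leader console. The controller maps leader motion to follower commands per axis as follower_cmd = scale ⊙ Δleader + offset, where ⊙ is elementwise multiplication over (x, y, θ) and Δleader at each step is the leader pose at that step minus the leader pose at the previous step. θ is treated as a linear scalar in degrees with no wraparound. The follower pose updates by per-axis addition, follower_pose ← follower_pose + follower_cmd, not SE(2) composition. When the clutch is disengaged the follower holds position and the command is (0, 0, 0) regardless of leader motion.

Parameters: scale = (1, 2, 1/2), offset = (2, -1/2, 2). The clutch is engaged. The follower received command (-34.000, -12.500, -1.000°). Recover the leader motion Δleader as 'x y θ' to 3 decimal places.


axis x: (-34.000 − 2) / (1) = -36.000
axis y: (-12.500 − -1/2) / (2) = -6.000
axis θ: (-1.000 − 2) / (1/2) = -6.000

-36.000 -6.000 -6.000


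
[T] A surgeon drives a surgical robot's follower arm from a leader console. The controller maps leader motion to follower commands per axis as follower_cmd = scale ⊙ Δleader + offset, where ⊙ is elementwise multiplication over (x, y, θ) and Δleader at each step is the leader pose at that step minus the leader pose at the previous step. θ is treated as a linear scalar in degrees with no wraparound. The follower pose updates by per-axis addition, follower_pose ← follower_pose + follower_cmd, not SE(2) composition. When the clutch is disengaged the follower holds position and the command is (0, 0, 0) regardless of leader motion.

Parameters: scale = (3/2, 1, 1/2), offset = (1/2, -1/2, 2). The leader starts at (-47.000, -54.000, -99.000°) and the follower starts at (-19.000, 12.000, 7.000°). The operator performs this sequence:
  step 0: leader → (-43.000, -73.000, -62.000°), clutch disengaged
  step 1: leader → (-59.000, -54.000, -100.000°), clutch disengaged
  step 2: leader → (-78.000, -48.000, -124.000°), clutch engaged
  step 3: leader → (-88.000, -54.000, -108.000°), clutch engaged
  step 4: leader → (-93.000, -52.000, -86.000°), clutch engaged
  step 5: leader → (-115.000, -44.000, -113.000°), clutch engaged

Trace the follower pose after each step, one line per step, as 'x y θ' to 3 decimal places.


step 0: Δleader=(4.000, -19.000, 37.000°), disengaged; cmd=(0,0,0) → follower holds at (-19.000, 12.000, 7.000°)
step 1: Δleader=(-16.000, 19.000, -38.000°), disengaged; cmd=(0,0,0) → follower holds at (-19.000, 12.000, 7.000°)
step 2: Δleader=(-19.000, 6.000, -24.000°), engaged; cmd=(-28.000, 5.500, -10.000°) → follower=(-47.000, 17.500, -3.000°)
step 3: Δleader=(-10.000, -6.000, 16.000°), engaged; cmd=(-14.500, -6.500, 10.000°) → follower=(-61.500, 11.000, 7.000°)
step 4: Δleader=(-5.000, 2.000, 22.000°), engaged; cmd=(-7.000, 1.500, 13.000°) → follower=(-68.500, 12.500, 20.000°)
step 5: Δleader=(-22.000, 8.000, -27.000°), engaged; cmd=(-32.500, 7.500, -11.500°) → follower=(-101.000, 20.000, 8.500°)

-19.000 12.000 7.000
-19.000 12.000 7.000
-47.000 17.500 -3.000
-61.500 11.000 7.000
-68.500 12.500 20.000
-101.000 20.000 8.500


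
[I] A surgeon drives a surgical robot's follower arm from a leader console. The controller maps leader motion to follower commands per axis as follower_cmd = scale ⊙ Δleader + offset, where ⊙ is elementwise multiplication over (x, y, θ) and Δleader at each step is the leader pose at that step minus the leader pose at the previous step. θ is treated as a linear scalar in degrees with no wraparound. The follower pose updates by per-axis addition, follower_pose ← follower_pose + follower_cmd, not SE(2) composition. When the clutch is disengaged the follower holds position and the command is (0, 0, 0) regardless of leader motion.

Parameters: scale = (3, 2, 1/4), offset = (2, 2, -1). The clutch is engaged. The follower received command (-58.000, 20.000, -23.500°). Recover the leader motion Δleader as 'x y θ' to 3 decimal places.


axis x: (-58.000 − 2) / (3) = -20.000
axis y: (20.000 − 2) / (2) = 9.000
axis θ: (-23.500 − -1) / (1/4) = -90.000

-20.000 9.000 -90.000


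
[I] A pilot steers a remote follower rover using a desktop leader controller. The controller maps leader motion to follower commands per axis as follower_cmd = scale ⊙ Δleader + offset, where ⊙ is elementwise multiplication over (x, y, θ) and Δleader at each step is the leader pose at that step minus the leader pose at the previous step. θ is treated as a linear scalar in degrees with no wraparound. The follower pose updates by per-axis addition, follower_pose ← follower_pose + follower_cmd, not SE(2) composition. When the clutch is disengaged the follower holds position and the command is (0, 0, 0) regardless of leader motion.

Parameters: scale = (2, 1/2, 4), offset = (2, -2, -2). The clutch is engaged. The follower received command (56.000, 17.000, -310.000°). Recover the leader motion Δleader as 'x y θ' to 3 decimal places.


27.000 38.000 -77.000

axis x: (56.000 − 2) / (2) = 27.000
axis y: (17.000 − -2) / (1/2) = 38.000
axis θ: (-310.000 − -2) / (4) = -77.000


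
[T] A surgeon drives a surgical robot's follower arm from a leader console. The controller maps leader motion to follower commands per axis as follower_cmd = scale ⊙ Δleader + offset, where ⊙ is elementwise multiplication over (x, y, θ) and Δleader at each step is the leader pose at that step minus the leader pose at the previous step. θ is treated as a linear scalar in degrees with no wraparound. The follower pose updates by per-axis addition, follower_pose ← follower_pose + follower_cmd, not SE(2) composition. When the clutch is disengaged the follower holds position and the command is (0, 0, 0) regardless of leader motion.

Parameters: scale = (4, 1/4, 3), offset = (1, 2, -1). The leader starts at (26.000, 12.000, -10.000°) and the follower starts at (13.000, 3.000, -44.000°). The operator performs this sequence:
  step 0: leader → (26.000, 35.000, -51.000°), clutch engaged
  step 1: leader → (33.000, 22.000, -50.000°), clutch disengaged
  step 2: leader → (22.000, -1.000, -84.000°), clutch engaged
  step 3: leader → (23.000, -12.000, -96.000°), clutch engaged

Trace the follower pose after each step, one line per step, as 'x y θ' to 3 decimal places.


step 0: Δleader=(0.000, 23.000, -41.000°), engaged; cmd=(1.000, 7.750, -124.000°) → follower=(14.000, 10.750, -168.000°)
step 1: Δleader=(7.000, -13.000, 1.000°), disengaged; cmd=(0,0,0) → follower holds at (14.000, 10.750, -168.000°)
step 2: Δleader=(-11.000, -23.000, -34.000°), engaged; cmd=(-43.000, -3.750, -103.000°) → follower=(-29.000, 7.000, -271.000°)
step 3: Δleader=(1.000, -11.000, -12.000°), engaged; cmd=(5.000, -0.750, -37.000°) → follower=(-24.000, 6.250, -308.000°)

14.000 10.750 -168.000
14.000 10.750 -168.000
-29.000 7.000 -271.000
-24.000 6.250 -308.000


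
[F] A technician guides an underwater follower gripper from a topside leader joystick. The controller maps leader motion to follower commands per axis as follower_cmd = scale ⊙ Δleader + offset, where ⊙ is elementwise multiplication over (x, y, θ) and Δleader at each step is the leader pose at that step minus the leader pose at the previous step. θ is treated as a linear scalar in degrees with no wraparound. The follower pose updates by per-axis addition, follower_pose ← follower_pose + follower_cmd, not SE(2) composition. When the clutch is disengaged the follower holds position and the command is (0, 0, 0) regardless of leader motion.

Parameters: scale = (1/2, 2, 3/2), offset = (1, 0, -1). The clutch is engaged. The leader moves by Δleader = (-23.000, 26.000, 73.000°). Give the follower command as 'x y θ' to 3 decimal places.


-10.500 52.000 108.500

axis x: 1/2·-23.000 + 1 = -10.500
axis y: 2·26.000 + 0 = 52.000
axis θ: 3/2·73.000 + -1 = 108.500


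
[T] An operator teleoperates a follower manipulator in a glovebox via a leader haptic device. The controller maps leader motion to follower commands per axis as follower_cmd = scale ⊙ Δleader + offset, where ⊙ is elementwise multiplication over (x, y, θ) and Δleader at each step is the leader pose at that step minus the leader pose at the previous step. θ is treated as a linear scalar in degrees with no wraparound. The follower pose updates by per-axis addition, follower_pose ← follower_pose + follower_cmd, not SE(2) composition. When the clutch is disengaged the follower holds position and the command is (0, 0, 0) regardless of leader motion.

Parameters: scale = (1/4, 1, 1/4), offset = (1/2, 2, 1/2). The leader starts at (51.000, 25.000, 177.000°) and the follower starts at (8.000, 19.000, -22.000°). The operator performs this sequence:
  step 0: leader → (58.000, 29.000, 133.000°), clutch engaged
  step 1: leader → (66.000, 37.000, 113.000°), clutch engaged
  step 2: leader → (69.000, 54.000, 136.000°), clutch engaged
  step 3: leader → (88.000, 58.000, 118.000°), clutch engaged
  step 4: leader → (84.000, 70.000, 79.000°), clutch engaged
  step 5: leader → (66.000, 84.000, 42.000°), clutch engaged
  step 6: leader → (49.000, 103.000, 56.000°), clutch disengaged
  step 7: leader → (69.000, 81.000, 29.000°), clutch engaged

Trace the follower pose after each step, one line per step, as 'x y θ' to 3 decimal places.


step 0: Δleader=(7.000, 4.000, -44.000°), engaged; cmd=(2.250, 6.000, -10.500°) → follower=(10.250, 25.000, -32.500°)
step 1: Δleader=(8.000, 8.000, -20.000°), engaged; cmd=(2.500, 10.000, -4.500°) → follower=(12.750, 35.000, -37.000°)
step 2: Δleader=(3.000, 17.000, 23.000°), engaged; cmd=(1.250, 19.000, 6.250°) → follower=(14.000, 54.000, -30.750°)
step 3: Δleader=(19.000, 4.000, -18.000°), engaged; cmd=(5.250, 6.000, -4.000°) → follower=(19.250, 60.000, -34.750°)
step 4: Δleader=(-4.000, 12.000, -39.000°), engaged; cmd=(-0.500, 14.000, -9.250°) → follower=(18.750, 74.000, -44.000°)
step 5: Δleader=(-18.000, 14.000, -37.000°), engaged; cmd=(-4.000, 16.000, -8.750°) → follower=(14.750, 90.000, -52.750°)
step 6: Δleader=(-17.000, 19.000, 14.000°), disengaged; cmd=(0,0,0) → follower holds at (14.750, 90.000, -52.750°)
step 7: Δleader=(20.000, -22.000, -27.000°), engaged; cmd=(5.500, -20.000, -6.250°) → follower=(20.250, 70.000, -59.000°)

10.250 25.000 -32.500
12.750 35.000 -37.000
14.000 54.000 -30.750
19.250 60.000 -34.750
18.750 74.000 -44.000
14.750 90.000 -52.750
14.750 90.000 -52.750
20.250 70.000 -59.000


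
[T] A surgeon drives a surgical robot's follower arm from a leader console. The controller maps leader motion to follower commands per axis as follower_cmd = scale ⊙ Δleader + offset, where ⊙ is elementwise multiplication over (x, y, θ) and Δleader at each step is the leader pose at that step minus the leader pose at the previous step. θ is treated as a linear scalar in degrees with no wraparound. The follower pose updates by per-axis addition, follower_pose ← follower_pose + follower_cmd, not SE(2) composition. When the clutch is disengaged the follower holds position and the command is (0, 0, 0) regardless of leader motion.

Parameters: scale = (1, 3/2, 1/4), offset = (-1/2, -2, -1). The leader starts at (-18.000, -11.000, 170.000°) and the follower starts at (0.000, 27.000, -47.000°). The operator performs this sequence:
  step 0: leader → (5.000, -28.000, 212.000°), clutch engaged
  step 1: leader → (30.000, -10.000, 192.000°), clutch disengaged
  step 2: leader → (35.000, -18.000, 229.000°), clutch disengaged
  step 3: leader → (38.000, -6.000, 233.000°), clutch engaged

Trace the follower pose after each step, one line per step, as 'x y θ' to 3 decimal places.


22.500 -0.500 -37.500
22.500 -0.500 -37.500
22.500 -0.500 -37.500
25.000 15.500 -37.500

step 0: Δleader=(23.000, -17.000, 42.000°), engaged; cmd=(22.500, -27.500, 9.500°) → follower=(22.500, -0.500, -37.500°)
step 1: Δleader=(25.000, 18.000, -20.000°), disengaged; cmd=(0,0,0) → follower holds at (22.500, -0.500, -37.500°)
step 2: Δleader=(5.000, -8.000, 37.000°), disengaged; cmd=(0,0,0) → follower holds at (22.500, -0.500, -37.500°)
step 3: Δleader=(3.000, 12.000, 4.000°), engaged; cmd=(2.500, 16.000, 0.000°) → follower=(25.000, 15.500, -37.500°)


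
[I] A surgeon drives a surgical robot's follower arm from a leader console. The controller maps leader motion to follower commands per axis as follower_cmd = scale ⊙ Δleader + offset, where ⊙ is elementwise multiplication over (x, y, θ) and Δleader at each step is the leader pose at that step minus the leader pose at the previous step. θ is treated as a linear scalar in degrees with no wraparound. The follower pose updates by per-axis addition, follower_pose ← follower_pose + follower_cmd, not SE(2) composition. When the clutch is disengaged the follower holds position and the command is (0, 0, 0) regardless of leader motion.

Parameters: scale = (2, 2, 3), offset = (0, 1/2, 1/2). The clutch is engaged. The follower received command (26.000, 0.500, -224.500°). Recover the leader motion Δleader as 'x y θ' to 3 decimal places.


axis x: (26.000 − 0) / (2) = 13.000
axis y: (0.500 − 1/2) / (2) = 0.000
axis θ: (-224.500 − 1/2) / (3) = -75.000

13.000 0.000 -75.000


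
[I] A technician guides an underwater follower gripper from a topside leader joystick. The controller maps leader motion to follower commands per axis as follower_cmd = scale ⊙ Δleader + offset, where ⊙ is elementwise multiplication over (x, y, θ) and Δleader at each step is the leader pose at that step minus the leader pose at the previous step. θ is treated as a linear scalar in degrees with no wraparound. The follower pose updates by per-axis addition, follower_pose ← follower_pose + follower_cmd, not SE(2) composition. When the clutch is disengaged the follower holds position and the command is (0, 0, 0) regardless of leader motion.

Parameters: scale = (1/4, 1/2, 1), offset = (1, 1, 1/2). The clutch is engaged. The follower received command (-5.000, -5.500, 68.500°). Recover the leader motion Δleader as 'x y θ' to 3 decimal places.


axis x: (-5.000 − 1) / (1/4) = -24.000
axis y: (-5.500 − 1) / (1/2) = -13.000
axis θ: (68.500 − 1/2) / (1) = 68.000

-24.000 -13.000 68.000


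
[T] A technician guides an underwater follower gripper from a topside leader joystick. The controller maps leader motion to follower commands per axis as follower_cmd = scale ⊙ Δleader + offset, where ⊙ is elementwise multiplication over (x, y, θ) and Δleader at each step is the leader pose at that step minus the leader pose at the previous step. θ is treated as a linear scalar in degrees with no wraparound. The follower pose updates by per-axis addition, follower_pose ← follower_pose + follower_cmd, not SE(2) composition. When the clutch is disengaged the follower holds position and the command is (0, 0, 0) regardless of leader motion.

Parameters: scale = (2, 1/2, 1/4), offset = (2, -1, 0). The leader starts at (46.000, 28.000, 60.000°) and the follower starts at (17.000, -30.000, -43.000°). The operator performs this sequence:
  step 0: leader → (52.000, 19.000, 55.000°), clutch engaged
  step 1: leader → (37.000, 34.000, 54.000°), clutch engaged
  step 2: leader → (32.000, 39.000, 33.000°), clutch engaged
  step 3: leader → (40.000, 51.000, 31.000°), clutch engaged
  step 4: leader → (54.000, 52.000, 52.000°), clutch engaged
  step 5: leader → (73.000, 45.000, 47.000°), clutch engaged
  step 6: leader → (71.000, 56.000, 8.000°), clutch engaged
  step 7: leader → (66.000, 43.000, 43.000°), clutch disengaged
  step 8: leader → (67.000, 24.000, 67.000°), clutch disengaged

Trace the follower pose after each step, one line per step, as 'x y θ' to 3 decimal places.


step 0: Δleader=(6.000, -9.000, -5.000°), engaged; cmd=(14.000, -5.500, -1.250°) → follower=(31.000, -35.500, -44.250°)
step 1: Δleader=(-15.000, 15.000, -1.000°), engaged; cmd=(-28.000, 6.500, -0.250°) → follower=(3.000, -29.000, -44.500°)
step 2: Δleader=(-5.000, 5.000, -21.000°), engaged; cmd=(-8.000, 1.500, -5.250°) → follower=(-5.000, -27.500, -49.750°)
step 3: Δleader=(8.000, 12.000, -2.000°), engaged; cmd=(18.000, 5.000, -0.500°) → follower=(13.000, -22.500, -50.250°)
step 4: Δleader=(14.000, 1.000, 21.000°), engaged; cmd=(30.000, -0.500, 5.250°) → follower=(43.000, -23.000, -45.000°)
step 5: Δleader=(19.000, -7.000, -5.000°), engaged; cmd=(40.000, -4.500, -1.250°) → follower=(83.000, -27.500, -46.250°)
step 6: Δleader=(-2.000, 11.000, -39.000°), engaged; cmd=(-2.000, 4.500, -9.750°) → follower=(81.000, -23.000, -56.000°)
step 7: Δleader=(-5.000, -13.000, 35.000°), disengaged; cmd=(0,0,0) → follower holds at (81.000, -23.000, -56.000°)
step 8: Δleader=(1.000, -19.000, 24.000°), disengaged; cmd=(0,0,0) → follower holds at (81.000, -23.000, -56.000°)

31.000 -35.500 -44.250
3.000 -29.000 -44.500
-5.000 -27.500 -49.750
13.000 -22.500 -50.250
43.000 -23.000 -45.000
83.000 -27.500 -46.250
81.000 -23.000 -56.000
81.000 -23.000 -56.000
81.000 -23.000 -56.000


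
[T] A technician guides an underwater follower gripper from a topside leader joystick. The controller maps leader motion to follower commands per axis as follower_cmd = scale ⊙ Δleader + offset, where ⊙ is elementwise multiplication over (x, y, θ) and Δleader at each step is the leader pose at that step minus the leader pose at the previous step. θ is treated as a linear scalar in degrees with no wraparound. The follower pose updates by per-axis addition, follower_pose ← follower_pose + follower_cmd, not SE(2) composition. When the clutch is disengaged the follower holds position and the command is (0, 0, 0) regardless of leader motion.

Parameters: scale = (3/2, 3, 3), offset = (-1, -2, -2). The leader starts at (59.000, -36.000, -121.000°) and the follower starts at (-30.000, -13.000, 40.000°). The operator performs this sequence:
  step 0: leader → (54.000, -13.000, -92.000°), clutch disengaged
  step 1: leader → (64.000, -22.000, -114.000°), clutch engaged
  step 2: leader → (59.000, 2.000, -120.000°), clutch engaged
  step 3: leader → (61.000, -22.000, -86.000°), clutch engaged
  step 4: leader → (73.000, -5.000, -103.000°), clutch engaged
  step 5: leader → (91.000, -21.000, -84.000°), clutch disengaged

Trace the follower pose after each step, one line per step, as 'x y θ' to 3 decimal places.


-30.000 -13.000 40.000
-16.000 -42.000 -28.000
-24.500 28.000 -48.000
-22.500 -46.000 52.000
-5.500 3.000 -1.000
-5.500 3.000 -1.000

step 0: Δleader=(-5.000, 23.000, 29.000°), disengaged; cmd=(0,0,0) → follower holds at (-30.000, -13.000, 40.000°)
step 1: Δleader=(10.000, -9.000, -22.000°), engaged; cmd=(14.000, -29.000, -68.000°) → follower=(-16.000, -42.000, -28.000°)
step 2: Δleader=(-5.000, 24.000, -6.000°), engaged; cmd=(-8.500, 70.000, -20.000°) → follower=(-24.500, 28.000, -48.000°)
step 3: Δleader=(2.000, -24.000, 34.000°), engaged; cmd=(2.000, -74.000, 100.000°) → follower=(-22.500, -46.000, 52.000°)
step 4: Δleader=(12.000, 17.000, -17.000°), engaged; cmd=(17.000, 49.000, -53.000°) → follower=(-5.500, 3.000, -1.000°)
step 5: Δleader=(18.000, -16.000, 19.000°), disengaged; cmd=(0,0,0) → follower holds at (-5.500, 3.000, -1.000°)


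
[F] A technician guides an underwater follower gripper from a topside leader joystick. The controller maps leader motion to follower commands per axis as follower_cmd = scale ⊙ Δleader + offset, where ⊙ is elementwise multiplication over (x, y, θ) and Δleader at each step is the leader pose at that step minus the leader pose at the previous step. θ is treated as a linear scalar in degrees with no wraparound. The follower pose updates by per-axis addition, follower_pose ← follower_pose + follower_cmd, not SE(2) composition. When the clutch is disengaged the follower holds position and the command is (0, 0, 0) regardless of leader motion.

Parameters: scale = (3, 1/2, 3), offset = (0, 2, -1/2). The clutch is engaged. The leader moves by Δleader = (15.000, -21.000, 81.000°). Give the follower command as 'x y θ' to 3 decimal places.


45.000 -8.500 242.500

axis x: 3·15.000 + 0 = 45.000
axis y: 1/2·-21.000 + 2 = -8.500
axis θ: 3·81.000 + -1/2 = 242.500


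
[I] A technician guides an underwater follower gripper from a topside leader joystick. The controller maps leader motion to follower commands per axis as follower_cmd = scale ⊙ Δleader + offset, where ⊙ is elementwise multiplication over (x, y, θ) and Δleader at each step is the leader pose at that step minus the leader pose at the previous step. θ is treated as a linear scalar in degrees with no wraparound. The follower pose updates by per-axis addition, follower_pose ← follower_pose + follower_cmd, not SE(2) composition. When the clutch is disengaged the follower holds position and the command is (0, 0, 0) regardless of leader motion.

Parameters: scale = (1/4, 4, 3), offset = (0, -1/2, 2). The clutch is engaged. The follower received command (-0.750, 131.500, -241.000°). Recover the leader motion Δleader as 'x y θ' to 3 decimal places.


-3.000 33.000 -81.000

axis x: (-0.750 − 0) / (1/4) = -3.000
axis y: (131.500 − -1/2) / (4) = 33.000
axis θ: (-241.000 − 2) / (3) = -81.000


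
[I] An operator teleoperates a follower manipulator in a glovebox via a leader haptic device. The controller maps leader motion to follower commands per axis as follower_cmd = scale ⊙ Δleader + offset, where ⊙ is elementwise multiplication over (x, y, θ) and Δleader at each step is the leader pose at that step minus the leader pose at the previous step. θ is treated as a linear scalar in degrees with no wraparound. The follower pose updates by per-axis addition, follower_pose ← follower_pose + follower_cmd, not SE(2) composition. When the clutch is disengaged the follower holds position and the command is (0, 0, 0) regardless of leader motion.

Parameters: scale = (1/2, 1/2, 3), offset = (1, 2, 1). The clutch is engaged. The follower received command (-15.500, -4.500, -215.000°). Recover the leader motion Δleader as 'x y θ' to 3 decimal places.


-33.000 -13.000 -72.000

axis x: (-15.500 − 1) / (1/2) = -33.000
axis y: (-4.500 − 2) / (1/2) = -13.000
axis θ: (-215.000 − 1) / (3) = -72.000


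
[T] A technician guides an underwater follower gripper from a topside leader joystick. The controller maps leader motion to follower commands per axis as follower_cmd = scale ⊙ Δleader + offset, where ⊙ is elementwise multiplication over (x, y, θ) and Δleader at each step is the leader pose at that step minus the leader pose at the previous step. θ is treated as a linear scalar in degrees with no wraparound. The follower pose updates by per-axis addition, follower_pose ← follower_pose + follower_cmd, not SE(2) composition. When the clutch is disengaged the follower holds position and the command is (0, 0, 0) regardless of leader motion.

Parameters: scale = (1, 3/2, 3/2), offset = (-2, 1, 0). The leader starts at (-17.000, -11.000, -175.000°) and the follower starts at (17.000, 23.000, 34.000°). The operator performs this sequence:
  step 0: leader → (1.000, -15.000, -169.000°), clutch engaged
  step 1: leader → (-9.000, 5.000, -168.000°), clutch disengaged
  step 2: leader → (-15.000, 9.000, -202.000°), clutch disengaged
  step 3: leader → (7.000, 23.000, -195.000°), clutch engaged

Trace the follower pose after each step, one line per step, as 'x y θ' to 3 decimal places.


33.000 18.000 43.000
33.000 18.000 43.000
33.000 18.000 43.000
53.000 40.000 53.500

step 0: Δleader=(18.000, -4.000, 6.000°), engaged; cmd=(16.000, -5.000, 9.000°) → follower=(33.000, 18.000, 43.000°)
step 1: Δleader=(-10.000, 20.000, 1.000°), disengaged; cmd=(0,0,0) → follower holds at (33.000, 18.000, 43.000°)
step 2: Δleader=(-6.000, 4.000, -34.000°), disengaged; cmd=(0,0,0) → follower holds at (33.000, 18.000, 43.000°)
step 3: Δleader=(22.000, 14.000, 7.000°), engaged; cmd=(20.000, 22.000, 10.500°) → follower=(53.000, 40.000, 53.500°)


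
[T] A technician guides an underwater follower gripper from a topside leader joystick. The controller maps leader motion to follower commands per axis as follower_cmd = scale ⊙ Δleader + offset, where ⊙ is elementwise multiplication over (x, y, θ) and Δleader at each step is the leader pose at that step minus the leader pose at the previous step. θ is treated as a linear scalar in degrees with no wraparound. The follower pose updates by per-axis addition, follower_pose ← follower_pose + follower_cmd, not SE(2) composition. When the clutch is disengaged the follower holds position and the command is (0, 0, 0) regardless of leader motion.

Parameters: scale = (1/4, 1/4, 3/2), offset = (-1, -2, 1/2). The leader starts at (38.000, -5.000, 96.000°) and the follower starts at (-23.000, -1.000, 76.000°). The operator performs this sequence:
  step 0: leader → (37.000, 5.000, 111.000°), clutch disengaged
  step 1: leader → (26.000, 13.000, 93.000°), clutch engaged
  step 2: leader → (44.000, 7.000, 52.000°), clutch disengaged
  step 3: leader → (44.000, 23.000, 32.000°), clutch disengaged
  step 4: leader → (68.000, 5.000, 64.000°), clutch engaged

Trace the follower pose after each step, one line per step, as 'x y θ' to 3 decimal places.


step 0: Δleader=(-1.000, 10.000, 15.000°), disengaged; cmd=(0,0,0) → follower holds at (-23.000, -1.000, 76.000°)
step 1: Δleader=(-11.000, 8.000, -18.000°), engaged; cmd=(-3.750, 0.000, -26.500°) → follower=(-26.750, -1.000, 49.500°)
step 2: Δleader=(18.000, -6.000, -41.000°), disengaged; cmd=(0,0,0) → follower holds at (-26.750, -1.000, 49.500°)
step 3: Δleader=(0.000, 16.000, -20.000°), disengaged; cmd=(0,0,0) → follower holds at (-26.750, -1.000, 49.500°)
step 4: Δleader=(24.000, -18.000, 32.000°), engaged; cmd=(5.000, -6.500, 48.500°) → follower=(-21.750, -7.500, 98.000°)

-23.000 -1.000 76.000
-26.750 -1.000 49.500
-26.750 -1.000 49.500
-26.750 -1.000 49.500
-21.750 -7.500 98.000


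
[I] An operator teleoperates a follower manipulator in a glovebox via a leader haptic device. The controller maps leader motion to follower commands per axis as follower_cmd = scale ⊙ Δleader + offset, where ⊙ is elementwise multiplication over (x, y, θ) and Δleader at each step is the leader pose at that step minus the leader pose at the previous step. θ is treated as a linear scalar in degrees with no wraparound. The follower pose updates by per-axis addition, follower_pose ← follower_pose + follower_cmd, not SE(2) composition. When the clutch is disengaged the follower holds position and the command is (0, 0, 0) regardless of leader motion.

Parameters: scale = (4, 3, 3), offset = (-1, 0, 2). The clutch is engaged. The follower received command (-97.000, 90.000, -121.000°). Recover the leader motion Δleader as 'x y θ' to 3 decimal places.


-24.000 30.000 -41.000

axis x: (-97.000 − -1) / (4) = -24.000
axis y: (90.000 − 0) / (3) = 30.000
axis θ: (-121.000 − 2) / (3) = -41.000


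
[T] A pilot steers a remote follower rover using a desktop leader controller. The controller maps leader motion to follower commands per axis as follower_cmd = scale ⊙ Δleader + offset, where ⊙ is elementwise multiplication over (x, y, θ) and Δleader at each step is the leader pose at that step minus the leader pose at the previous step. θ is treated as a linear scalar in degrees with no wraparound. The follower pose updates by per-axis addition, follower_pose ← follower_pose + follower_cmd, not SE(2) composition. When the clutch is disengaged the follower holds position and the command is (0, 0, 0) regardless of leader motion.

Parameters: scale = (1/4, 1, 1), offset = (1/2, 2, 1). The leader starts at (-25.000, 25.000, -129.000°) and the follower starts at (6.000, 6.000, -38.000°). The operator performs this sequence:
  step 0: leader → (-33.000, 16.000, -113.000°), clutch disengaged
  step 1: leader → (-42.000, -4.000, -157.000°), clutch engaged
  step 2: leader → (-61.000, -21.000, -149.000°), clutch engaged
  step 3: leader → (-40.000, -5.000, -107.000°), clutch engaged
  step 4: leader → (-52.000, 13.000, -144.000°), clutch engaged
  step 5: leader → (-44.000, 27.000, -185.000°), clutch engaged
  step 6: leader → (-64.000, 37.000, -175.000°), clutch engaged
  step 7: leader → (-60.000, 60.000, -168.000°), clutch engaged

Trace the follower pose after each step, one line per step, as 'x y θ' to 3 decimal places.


6.000 6.000 -38.000
4.250 -12.000 -81.000
0.000 -27.000 -72.000
5.750 -9.000 -29.000
3.250 11.000 -65.000
5.750 27.000 -105.000
1.250 39.000 -94.000
2.750 64.000 -86.000

step 0: Δleader=(-8.000, -9.000, 16.000°), disengaged; cmd=(0,0,0) → follower holds at (6.000, 6.000, -38.000°)
step 1: Δleader=(-9.000, -20.000, -44.000°), engaged; cmd=(-1.750, -18.000, -43.000°) → follower=(4.250, -12.000, -81.000°)
step 2: Δleader=(-19.000, -17.000, 8.000°), engaged; cmd=(-4.250, -15.000, 9.000°) → follower=(0.000, -27.000, -72.000°)
step 3: Δleader=(21.000, 16.000, 42.000°), engaged; cmd=(5.750, 18.000, 43.000°) → follower=(5.750, -9.000, -29.000°)
step 4: Δleader=(-12.000, 18.000, -37.000°), engaged; cmd=(-2.500, 20.000, -36.000°) → follower=(3.250, 11.000, -65.000°)
step 5: Δleader=(8.000, 14.000, -41.000°), engaged; cmd=(2.500, 16.000, -40.000°) → follower=(5.750, 27.000, -105.000°)
step 6: Δleader=(-20.000, 10.000, 10.000°), engaged; cmd=(-4.500, 12.000, 11.000°) → follower=(1.250, 39.000, -94.000°)
step 7: Δleader=(4.000, 23.000, 7.000°), engaged; cmd=(1.500, 25.000, 8.000°) → follower=(2.750, 64.000, -86.000°)


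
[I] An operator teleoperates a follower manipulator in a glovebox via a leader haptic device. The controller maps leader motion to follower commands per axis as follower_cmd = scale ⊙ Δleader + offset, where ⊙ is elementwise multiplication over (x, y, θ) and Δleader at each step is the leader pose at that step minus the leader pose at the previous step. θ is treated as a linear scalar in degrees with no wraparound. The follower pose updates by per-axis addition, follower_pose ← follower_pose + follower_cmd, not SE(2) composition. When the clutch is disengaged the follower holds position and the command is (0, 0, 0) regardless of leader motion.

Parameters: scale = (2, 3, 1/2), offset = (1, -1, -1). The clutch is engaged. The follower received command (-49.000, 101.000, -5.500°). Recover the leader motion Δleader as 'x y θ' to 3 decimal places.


-25.000 34.000 -9.000

axis x: (-49.000 − 1) / (2) = -25.000
axis y: (101.000 − -1) / (3) = 34.000
axis θ: (-5.500 − -1) / (1/2) = -9.000


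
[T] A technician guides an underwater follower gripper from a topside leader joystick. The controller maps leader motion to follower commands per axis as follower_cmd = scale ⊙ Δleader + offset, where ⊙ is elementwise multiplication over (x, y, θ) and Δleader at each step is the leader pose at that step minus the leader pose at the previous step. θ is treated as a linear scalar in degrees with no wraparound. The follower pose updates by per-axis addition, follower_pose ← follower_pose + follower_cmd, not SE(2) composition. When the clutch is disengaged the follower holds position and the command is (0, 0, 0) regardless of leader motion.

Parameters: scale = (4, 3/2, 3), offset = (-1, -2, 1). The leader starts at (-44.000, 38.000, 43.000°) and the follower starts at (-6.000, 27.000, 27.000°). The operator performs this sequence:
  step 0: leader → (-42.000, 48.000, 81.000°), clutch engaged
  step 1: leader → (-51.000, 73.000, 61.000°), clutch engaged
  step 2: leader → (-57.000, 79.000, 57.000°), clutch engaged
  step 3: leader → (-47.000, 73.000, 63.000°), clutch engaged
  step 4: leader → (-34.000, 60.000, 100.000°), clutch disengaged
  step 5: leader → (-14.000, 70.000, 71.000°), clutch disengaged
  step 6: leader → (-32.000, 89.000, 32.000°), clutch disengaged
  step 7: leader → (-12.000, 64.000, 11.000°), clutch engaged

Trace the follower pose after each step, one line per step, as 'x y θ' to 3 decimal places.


step 0: Δleader=(2.000, 10.000, 38.000°), engaged; cmd=(7.000, 13.000, 115.000°) → follower=(1.000, 40.000, 142.000°)
step 1: Δleader=(-9.000, 25.000, -20.000°), engaged; cmd=(-37.000, 35.500, -59.000°) → follower=(-36.000, 75.500, 83.000°)
step 2: Δleader=(-6.000, 6.000, -4.000°), engaged; cmd=(-25.000, 7.000, -11.000°) → follower=(-61.000, 82.500, 72.000°)
step 3: Δleader=(10.000, -6.000, 6.000°), engaged; cmd=(39.000, -11.000, 19.000°) → follower=(-22.000, 71.500, 91.000°)
step 4: Δleader=(13.000, -13.000, 37.000°), disengaged; cmd=(0,0,0) → follower holds at (-22.000, 71.500, 91.000°)
step 5: Δleader=(20.000, 10.000, -29.000°), disengaged; cmd=(0,0,0) → follower holds at (-22.000, 71.500, 91.000°)
step 6: Δleader=(-18.000, 19.000, -39.000°), disengaged; cmd=(0,0,0) → follower holds at (-22.000, 71.500, 91.000°)
step 7: Δleader=(20.000, -25.000, -21.000°), engaged; cmd=(79.000, -39.500, -62.000°) → follower=(57.000, 32.000, 29.000°)

1.000 40.000 142.000
-36.000 75.500 83.000
-61.000 82.500 72.000
-22.000 71.500 91.000
-22.000 71.500 91.000
-22.000 71.500 91.000
-22.000 71.500 91.000
57.000 32.000 29.000
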